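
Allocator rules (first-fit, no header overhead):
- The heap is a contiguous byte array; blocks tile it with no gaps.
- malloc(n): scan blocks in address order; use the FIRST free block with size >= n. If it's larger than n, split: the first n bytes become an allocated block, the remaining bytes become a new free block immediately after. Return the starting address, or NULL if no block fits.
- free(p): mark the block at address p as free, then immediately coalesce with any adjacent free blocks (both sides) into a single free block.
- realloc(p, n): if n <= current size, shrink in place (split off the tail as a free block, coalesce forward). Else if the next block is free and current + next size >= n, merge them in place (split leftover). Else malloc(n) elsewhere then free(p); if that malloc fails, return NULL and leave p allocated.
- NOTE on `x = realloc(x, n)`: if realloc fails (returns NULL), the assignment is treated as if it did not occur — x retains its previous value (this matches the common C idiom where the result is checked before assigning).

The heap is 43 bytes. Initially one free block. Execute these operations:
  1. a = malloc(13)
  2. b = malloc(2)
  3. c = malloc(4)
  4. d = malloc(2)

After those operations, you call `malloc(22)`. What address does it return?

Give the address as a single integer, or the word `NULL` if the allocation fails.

Answer: 21

Derivation:
Op 1: a = malloc(13) -> a = 0; heap: [0-12 ALLOC][13-42 FREE]
Op 2: b = malloc(2) -> b = 13; heap: [0-12 ALLOC][13-14 ALLOC][15-42 FREE]
Op 3: c = malloc(4) -> c = 15; heap: [0-12 ALLOC][13-14 ALLOC][15-18 ALLOC][19-42 FREE]
Op 4: d = malloc(2) -> d = 19; heap: [0-12 ALLOC][13-14 ALLOC][15-18 ALLOC][19-20 ALLOC][21-42 FREE]
malloc(22): first-fit scan over [0-12 ALLOC][13-14 ALLOC][15-18 ALLOC][19-20 ALLOC][21-42 FREE] -> 21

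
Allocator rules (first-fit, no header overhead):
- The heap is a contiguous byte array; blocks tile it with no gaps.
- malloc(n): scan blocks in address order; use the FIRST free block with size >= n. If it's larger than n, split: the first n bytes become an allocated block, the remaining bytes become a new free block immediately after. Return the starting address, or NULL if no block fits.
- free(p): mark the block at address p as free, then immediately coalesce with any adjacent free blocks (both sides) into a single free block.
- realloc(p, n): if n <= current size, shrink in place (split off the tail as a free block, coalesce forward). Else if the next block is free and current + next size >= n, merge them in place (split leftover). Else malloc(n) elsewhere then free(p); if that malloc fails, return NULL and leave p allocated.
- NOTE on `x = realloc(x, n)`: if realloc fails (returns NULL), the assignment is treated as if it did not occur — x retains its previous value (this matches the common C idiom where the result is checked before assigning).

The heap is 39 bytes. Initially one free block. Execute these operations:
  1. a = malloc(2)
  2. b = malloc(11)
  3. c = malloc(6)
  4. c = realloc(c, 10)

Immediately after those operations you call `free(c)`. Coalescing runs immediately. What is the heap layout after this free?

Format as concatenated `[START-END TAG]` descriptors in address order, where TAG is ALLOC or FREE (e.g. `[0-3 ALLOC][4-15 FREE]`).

Op 1: a = malloc(2) -> a = 0; heap: [0-1 ALLOC][2-38 FREE]
Op 2: b = malloc(11) -> b = 2; heap: [0-1 ALLOC][2-12 ALLOC][13-38 FREE]
Op 3: c = malloc(6) -> c = 13; heap: [0-1 ALLOC][2-12 ALLOC][13-18 ALLOC][19-38 FREE]
Op 4: c = realloc(c, 10) -> c = 13; heap: [0-1 ALLOC][2-12 ALLOC][13-22 ALLOC][23-38 FREE]
free(c): c = 13 -> block [13-22 ALLOC]; mark free, coalesce with adjacent free neighbors -> [0-1 ALLOC][2-12 ALLOC][13-38 FREE]

Answer: [0-1 ALLOC][2-12 ALLOC][13-38 FREE]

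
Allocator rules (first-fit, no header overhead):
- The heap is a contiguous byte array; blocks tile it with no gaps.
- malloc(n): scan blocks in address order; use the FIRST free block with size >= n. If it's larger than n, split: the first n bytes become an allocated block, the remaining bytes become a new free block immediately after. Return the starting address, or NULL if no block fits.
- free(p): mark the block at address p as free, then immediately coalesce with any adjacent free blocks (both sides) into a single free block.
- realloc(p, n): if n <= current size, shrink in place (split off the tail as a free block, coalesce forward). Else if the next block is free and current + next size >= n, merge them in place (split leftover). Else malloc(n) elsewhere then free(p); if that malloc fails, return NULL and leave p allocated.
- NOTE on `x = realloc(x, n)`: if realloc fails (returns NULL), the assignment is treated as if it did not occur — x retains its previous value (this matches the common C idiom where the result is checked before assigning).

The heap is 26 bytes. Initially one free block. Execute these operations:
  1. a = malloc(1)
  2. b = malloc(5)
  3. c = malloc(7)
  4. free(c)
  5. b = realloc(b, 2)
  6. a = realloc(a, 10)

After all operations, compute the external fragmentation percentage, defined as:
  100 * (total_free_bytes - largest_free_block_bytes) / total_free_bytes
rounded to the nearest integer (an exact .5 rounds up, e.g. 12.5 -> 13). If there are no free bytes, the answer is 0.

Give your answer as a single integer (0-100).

Answer: 7

Derivation:
Op 1: a = malloc(1) -> a = 0; heap: [0-0 ALLOC][1-25 FREE]
Op 2: b = malloc(5) -> b = 1; heap: [0-0 ALLOC][1-5 ALLOC][6-25 FREE]
Op 3: c = malloc(7) -> c = 6; heap: [0-0 ALLOC][1-5 ALLOC][6-12 ALLOC][13-25 FREE]
Op 4: free(c) -> (freed c); heap: [0-0 ALLOC][1-5 ALLOC][6-25 FREE]
Op 5: b = realloc(b, 2) -> b = 1; heap: [0-0 ALLOC][1-2 ALLOC][3-25 FREE]
Op 6: a = realloc(a, 10) -> a = 3; heap: [0-0 FREE][1-2 ALLOC][3-12 ALLOC][13-25 FREE]
Free blocks: [1 13] total_free=14 largest=13 -> 100*(14-13)/14 = 100/14 ≈ 7.143 -> rounds to 7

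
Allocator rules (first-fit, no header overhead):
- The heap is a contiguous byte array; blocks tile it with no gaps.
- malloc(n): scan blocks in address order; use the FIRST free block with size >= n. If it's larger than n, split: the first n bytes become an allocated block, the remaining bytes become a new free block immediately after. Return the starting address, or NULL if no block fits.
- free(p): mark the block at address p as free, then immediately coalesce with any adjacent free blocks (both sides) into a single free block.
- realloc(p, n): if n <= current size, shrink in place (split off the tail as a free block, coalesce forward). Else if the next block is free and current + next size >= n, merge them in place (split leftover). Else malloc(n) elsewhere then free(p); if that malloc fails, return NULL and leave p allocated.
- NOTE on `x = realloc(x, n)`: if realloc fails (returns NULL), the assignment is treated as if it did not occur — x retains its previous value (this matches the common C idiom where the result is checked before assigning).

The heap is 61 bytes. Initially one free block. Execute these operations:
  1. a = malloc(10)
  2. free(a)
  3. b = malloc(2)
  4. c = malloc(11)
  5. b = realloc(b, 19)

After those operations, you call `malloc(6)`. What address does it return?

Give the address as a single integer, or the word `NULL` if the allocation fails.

Op 1: a = malloc(10) -> a = 0; heap: [0-9 ALLOC][10-60 FREE]
Op 2: free(a) -> (freed a); heap: [0-60 FREE]
Op 3: b = malloc(2) -> b = 0; heap: [0-1 ALLOC][2-60 FREE]
Op 4: c = malloc(11) -> c = 2; heap: [0-1 ALLOC][2-12 ALLOC][13-60 FREE]
Op 5: b = realloc(b, 19) -> b = 13; heap: [0-1 FREE][2-12 ALLOC][13-31 ALLOC][32-60 FREE]
malloc(6): first-fit scan over [0-1 FREE][2-12 ALLOC][13-31 ALLOC][32-60 FREE] -> 32

Answer: 32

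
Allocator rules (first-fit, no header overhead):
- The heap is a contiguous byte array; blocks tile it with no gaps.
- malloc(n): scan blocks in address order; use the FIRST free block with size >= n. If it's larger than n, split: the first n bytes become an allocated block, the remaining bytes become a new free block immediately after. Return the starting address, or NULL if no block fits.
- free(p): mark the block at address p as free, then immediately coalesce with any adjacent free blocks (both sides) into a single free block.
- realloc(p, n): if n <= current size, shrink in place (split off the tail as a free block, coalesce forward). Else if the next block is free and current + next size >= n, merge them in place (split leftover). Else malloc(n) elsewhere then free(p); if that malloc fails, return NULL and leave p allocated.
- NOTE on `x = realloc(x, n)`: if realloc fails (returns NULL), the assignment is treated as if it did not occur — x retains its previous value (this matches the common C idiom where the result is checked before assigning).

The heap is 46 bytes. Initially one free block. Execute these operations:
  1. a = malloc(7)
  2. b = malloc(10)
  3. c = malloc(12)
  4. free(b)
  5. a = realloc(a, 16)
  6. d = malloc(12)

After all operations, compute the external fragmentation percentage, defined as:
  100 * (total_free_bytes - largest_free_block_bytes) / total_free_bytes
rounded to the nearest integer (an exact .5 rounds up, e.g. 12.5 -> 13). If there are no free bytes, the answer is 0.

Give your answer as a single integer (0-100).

Op 1: a = malloc(7) -> a = 0; heap: [0-6 ALLOC][7-45 FREE]
Op 2: b = malloc(10) -> b = 7; heap: [0-6 ALLOC][7-16 ALLOC][17-45 FREE]
Op 3: c = malloc(12) -> c = 17; heap: [0-6 ALLOC][7-16 ALLOC][17-28 ALLOC][29-45 FREE]
Op 4: free(b) -> (freed b); heap: [0-6 ALLOC][7-16 FREE][17-28 ALLOC][29-45 FREE]
Op 5: a = realloc(a, 16) -> a = 0; heap: [0-15 ALLOC][16-16 FREE][17-28 ALLOC][29-45 FREE]
Op 6: d = malloc(12) -> d = 29; heap: [0-15 ALLOC][16-16 FREE][17-28 ALLOC][29-40 ALLOC][41-45 FREE]
Free blocks: [1 5] total_free=6 largest=5 -> 100*(6-5)/6 = 100/6 ≈ 16.667 -> rounds to 17

Answer: 17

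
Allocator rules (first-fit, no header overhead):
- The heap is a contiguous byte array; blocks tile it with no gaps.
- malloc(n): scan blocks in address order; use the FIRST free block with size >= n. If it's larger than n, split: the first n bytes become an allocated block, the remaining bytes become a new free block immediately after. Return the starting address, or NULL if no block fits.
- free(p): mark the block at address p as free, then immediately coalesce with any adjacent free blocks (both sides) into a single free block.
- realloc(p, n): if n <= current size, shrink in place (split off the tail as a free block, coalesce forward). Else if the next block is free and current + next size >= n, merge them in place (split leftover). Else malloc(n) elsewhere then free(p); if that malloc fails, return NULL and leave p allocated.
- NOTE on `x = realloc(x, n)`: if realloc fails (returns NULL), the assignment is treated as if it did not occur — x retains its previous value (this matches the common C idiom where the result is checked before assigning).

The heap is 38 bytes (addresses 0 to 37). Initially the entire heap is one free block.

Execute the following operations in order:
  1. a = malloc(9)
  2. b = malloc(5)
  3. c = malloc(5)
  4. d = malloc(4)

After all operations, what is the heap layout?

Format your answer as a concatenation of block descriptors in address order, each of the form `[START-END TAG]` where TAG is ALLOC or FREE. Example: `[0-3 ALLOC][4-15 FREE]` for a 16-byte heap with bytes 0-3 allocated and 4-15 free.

Answer: [0-8 ALLOC][9-13 ALLOC][14-18 ALLOC][19-22 ALLOC][23-37 FREE]

Derivation:
Op 1: a = malloc(9) -> a = 0; heap: [0-8 ALLOC][9-37 FREE]
Op 2: b = malloc(5) -> b = 9; heap: [0-8 ALLOC][9-13 ALLOC][14-37 FREE]
Op 3: c = malloc(5) -> c = 14; heap: [0-8 ALLOC][9-13 ALLOC][14-18 ALLOC][19-37 FREE]
Op 4: d = malloc(4) -> d = 19; heap: [0-8 ALLOC][9-13 ALLOC][14-18 ALLOC][19-22 ALLOC][23-37 FREE]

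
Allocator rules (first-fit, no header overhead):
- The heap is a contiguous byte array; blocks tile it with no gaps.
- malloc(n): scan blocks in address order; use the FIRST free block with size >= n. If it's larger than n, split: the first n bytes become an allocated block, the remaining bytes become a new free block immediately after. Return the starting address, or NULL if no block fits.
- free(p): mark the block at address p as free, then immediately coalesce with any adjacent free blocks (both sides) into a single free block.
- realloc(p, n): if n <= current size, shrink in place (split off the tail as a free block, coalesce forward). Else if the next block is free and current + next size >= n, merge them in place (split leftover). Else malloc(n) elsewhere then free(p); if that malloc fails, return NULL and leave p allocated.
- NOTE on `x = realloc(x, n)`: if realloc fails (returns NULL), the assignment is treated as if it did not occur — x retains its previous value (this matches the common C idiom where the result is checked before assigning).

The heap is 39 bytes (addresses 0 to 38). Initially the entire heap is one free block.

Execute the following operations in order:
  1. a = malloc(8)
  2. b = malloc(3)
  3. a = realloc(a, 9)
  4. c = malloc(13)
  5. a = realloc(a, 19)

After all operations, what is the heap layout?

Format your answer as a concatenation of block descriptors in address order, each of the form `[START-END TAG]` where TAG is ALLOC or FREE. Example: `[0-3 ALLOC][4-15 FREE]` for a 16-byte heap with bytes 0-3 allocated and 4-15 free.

Answer: [0-7 FREE][8-10 ALLOC][11-19 ALLOC][20-32 ALLOC][33-38 FREE]

Derivation:
Op 1: a = malloc(8) -> a = 0; heap: [0-7 ALLOC][8-38 FREE]
Op 2: b = malloc(3) -> b = 8; heap: [0-7 ALLOC][8-10 ALLOC][11-38 FREE]
Op 3: a = realloc(a, 9) -> a = 11; heap: [0-7 FREE][8-10 ALLOC][11-19 ALLOC][20-38 FREE]
Op 4: c = malloc(13) -> c = 20; heap: [0-7 FREE][8-10 ALLOC][11-19 ALLOC][20-32 ALLOC][33-38 FREE]
Op 5: a = realloc(a, 19) -> NULL (a unchanged); heap: [0-7 FREE][8-10 ALLOC][11-19 ALLOC][20-32 ALLOC][33-38 FREE]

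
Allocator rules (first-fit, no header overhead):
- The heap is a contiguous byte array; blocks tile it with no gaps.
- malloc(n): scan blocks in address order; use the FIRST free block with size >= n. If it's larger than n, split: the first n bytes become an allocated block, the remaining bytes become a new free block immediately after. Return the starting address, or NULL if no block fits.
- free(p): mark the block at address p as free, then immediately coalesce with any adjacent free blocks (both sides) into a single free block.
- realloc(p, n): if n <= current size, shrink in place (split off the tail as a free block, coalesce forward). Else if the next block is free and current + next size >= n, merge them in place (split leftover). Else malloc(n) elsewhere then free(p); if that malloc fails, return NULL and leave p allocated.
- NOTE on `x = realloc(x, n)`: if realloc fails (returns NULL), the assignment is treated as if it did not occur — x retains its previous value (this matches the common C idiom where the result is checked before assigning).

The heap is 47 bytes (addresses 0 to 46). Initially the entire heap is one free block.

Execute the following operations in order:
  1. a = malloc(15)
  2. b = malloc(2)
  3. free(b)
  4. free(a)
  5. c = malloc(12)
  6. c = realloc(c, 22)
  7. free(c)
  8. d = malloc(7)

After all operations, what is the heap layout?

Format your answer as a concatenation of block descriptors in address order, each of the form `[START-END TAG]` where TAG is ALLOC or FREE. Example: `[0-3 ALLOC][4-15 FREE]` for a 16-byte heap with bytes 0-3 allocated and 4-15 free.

Op 1: a = malloc(15) -> a = 0; heap: [0-14 ALLOC][15-46 FREE]
Op 2: b = malloc(2) -> b = 15; heap: [0-14 ALLOC][15-16 ALLOC][17-46 FREE]
Op 3: free(b) -> (freed b); heap: [0-14 ALLOC][15-46 FREE]
Op 4: free(a) -> (freed a); heap: [0-46 FREE]
Op 5: c = malloc(12) -> c = 0; heap: [0-11 ALLOC][12-46 FREE]
Op 6: c = realloc(c, 22) -> c = 0; heap: [0-21 ALLOC][22-46 FREE]
Op 7: free(c) -> (freed c); heap: [0-46 FREE]
Op 8: d = malloc(7) -> d = 0; heap: [0-6 ALLOC][7-46 FREE]

Answer: [0-6 ALLOC][7-46 FREE]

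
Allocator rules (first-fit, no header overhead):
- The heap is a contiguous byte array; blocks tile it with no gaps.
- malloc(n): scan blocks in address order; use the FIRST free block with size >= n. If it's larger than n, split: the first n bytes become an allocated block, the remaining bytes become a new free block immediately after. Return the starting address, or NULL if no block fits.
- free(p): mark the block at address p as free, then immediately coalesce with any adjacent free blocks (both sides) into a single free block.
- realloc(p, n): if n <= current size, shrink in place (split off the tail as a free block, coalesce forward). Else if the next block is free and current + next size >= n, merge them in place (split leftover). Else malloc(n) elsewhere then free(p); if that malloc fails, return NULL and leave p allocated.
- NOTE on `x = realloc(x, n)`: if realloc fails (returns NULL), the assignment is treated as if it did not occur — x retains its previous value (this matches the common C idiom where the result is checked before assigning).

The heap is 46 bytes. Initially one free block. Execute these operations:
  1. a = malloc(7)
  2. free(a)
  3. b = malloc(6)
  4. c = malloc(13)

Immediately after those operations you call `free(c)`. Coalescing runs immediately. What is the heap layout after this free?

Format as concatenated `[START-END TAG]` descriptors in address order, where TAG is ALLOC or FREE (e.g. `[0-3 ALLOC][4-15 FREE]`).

Op 1: a = malloc(7) -> a = 0; heap: [0-6 ALLOC][7-45 FREE]
Op 2: free(a) -> (freed a); heap: [0-45 FREE]
Op 3: b = malloc(6) -> b = 0; heap: [0-5 ALLOC][6-45 FREE]
Op 4: c = malloc(13) -> c = 6; heap: [0-5 ALLOC][6-18 ALLOC][19-45 FREE]
free(c): c = 6 -> block [6-18 ALLOC]; mark free, coalesce with adjacent free neighbors -> [0-5 ALLOC][6-45 FREE]

Answer: [0-5 ALLOC][6-45 FREE]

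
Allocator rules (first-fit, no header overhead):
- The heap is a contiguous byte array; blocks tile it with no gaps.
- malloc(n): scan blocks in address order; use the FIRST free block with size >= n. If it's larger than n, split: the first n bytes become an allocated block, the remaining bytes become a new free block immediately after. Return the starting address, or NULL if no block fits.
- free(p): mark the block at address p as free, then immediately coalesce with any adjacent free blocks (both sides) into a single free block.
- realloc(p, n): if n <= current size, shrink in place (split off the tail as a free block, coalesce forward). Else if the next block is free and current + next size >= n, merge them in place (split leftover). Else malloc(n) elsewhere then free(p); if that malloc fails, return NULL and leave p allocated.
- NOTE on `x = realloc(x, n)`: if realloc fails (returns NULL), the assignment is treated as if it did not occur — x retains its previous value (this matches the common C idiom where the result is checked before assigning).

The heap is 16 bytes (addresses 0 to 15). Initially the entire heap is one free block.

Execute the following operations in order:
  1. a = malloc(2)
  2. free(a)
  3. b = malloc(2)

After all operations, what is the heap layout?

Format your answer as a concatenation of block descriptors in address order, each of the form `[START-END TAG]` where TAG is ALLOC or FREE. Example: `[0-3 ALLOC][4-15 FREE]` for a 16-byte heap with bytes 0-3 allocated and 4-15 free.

Answer: [0-1 ALLOC][2-15 FREE]

Derivation:
Op 1: a = malloc(2) -> a = 0; heap: [0-1 ALLOC][2-15 FREE]
Op 2: free(a) -> (freed a); heap: [0-15 FREE]
Op 3: b = malloc(2) -> b = 0; heap: [0-1 ALLOC][2-15 FREE]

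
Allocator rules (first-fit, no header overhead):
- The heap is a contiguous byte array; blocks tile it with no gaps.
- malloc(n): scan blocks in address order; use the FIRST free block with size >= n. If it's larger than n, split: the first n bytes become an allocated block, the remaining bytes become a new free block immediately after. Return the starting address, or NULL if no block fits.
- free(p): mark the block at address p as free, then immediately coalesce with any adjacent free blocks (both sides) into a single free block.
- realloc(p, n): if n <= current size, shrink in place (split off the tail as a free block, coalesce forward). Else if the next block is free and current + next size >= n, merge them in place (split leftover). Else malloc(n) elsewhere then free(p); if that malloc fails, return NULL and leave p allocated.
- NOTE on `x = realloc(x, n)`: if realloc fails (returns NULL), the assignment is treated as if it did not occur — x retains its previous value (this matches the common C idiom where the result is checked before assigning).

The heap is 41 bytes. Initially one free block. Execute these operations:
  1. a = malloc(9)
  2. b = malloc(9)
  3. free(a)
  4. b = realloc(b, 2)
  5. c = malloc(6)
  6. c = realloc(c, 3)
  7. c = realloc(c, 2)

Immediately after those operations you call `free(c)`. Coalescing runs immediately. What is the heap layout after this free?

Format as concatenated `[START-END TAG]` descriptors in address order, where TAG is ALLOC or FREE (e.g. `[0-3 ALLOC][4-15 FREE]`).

Answer: [0-8 FREE][9-10 ALLOC][11-40 FREE]

Derivation:
Op 1: a = malloc(9) -> a = 0; heap: [0-8 ALLOC][9-40 FREE]
Op 2: b = malloc(9) -> b = 9; heap: [0-8 ALLOC][9-17 ALLOC][18-40 FREE]
Op 3: free(a) -> (freed a); heap: [0-8 FREE][9-17 ALLOC][18-40 FREE]
Op 4: b = realloc(b, 2) -> b = 9; heap: [0-8 FREE][9-10 ALLOC][11-40 FREE]
Op 5: c = malloc(6) -> c = 0; heap: [0-5 ALLOC][6-8 FREE][9-10 ALLOC][11-40 FREE]
Op 6: c = realloc(c, 3) -> c = 0; heap: [0-2 ALLOC][3-8 FREE][9-10 ALLOC][11-40 FREE]
Op 7: c = realloc(c, 2) -> c = 0; heap: [0-1 ALLOC][2-8 FREE][9-10 ALLOC][11-40 FREE]
free(c): c = 0 -> block [0-1 ALLOC]; mark free, coalesce with adjacent free neighbors -> [0-8 FREE][9-10 ALLOC][11-40 FREE]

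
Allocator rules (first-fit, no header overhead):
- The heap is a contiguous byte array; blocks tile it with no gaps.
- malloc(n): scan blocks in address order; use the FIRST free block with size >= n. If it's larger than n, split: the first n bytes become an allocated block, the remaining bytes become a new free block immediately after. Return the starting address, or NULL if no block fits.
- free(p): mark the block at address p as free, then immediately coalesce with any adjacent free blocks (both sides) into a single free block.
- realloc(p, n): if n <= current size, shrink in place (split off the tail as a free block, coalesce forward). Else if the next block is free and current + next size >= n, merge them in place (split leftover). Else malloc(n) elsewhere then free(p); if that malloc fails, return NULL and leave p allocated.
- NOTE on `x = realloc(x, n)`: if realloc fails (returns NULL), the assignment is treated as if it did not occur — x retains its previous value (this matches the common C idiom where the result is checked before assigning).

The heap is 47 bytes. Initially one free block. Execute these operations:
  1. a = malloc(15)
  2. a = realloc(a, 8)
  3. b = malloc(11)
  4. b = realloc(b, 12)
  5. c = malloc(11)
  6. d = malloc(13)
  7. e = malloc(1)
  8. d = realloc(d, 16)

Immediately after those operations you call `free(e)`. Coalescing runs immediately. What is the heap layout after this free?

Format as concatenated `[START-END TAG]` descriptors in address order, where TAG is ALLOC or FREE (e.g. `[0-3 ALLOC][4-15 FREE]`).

Answer: [0-7 ALLOC][8-19 ALLOC][20-30 ALLOC][31-43 ALLOC][44-46 FREE]

Derivation:
Op 1: a = malloc(15) -> a = 0; heap: [0-14 ALLOC][15-46 FREE]
Op 2: a = realloc(a, 8) -> a = 0; heap: [0-7 ALLOC][8-46 FREE]
Op 3: b = malloc(11) -> b = 8; heap: [0-7 ALLOC][8-18 ALLOC][19-46 FREE]
Op 4: b = realloc(b, 12) -> b = 8; heap: [0-7 ALLOC][8-19 ALLOC][20-46 FREE]
Op 5: c = malloc(11) -> c = 20; heap: [0-7 ALLOC][8-19 ALLOC][20-30 ALLOC][31-46 FREE]
Op 6: d = malloc(13) -> d = 31; heap: [0-7 ALLOC][8-19 ALLOC][20-30 ALLOC][31-43 ALLOC][44-46 FREE]
Op 7: e = malloc(1) -> e = 44; heap: [0-7 ALLOC][8-19 ALLOC][20-30 ALLOC][31-43 ALLOC][44-44 ALLOC][45-46 FREE]
Op 8: d = realloc(d, 16) -> NULL (d unchanged); heap: [0-7 ALLOC][8-19 ALLOC][20-30 ALLOC][31-43 ALLOC][44-44 ALLOC][45-46 FREE]
free(e): e = 44 -> block [44-44 ALLOC]; mark free, coalesce with adjacent free neighbors -> [0-7 ALLOC][8-19 ALLOC][20-30 ALLOC][31-43 ALLOC][44-46 FREE]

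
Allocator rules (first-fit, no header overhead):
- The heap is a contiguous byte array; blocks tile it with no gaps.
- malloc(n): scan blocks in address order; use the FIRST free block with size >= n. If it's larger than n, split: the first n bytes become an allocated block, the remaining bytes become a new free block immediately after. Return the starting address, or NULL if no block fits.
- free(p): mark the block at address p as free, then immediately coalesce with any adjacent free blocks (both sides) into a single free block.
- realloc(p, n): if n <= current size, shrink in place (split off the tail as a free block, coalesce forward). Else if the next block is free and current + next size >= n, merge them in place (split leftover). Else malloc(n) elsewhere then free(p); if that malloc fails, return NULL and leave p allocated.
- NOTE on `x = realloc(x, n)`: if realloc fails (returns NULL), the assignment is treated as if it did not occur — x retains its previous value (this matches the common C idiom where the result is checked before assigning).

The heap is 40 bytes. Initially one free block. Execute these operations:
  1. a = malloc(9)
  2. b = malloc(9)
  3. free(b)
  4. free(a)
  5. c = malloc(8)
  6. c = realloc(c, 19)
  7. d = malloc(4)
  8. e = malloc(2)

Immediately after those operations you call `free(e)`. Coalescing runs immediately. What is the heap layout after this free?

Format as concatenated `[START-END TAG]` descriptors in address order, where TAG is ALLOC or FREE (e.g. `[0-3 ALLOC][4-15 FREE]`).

Answer: [0-18 ALLOC][19-22 ALLOC][23-39 FREE]

Derivation:
Op 1: a = malloc(9) -> a = 0; heap: [0-8 ALLOC][9-39 FREE]
Op 2: b = malloc(9) -> b = 9; heap: [0-8 ALLOC][9-17 ALLOC][18-39 FREE]
Op 3: free(b) -> (freed b); heap: [0-8 ALLOC][9-39 FREE]
Op 4: free(a) -> (freed a); heap: [0-39 FREE]
Op 5: c = malloc(8) -> c = 0; heap: [0-7 ALLOC][8-39 FREE]
Op 6: c = realloc(c, 19) -> c = 0; heap: [0-18 ALLOC][19-39 FREE]
Op 7: d = malloc(4) -> d = 19; heap: [0-18 ALLOC][19-22 ALLOC][23-39 FREE]
Op 8: e = malloc(2) -> e = 23; heap: [0-18 ALLOC][19-22 ALLOC][23-24 ALLOC][25-39 FREE]
free(e): e = 23 -> block [23-24 ALLOC]; mark free, coalesce with adjacent free neighbors -> [0-18 ALLOC][19-22 ALLOC][23-39 FREE]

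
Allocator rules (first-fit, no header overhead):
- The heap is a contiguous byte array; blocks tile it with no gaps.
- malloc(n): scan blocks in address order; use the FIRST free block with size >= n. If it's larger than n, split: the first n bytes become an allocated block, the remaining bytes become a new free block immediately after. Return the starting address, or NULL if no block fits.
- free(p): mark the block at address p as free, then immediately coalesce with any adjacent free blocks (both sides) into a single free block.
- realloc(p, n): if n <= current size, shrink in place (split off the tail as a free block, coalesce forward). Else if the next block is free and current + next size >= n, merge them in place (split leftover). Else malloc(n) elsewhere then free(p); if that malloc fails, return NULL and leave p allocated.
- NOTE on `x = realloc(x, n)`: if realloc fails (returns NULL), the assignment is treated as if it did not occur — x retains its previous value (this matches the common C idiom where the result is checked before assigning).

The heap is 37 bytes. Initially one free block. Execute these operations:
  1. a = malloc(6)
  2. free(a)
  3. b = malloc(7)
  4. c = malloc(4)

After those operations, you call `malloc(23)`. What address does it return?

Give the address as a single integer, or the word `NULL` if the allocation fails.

Op 1: a = malloc(6) -> a = 0; heap: [0-5 ALLOC][6-36 FREE]
Op 2: free(a) -> (freed a); heap: [0-36 FREE]
Op 3: b = malloc(7) -> b = 0; heap: [0-6 ALLOC][7-36 FREE]
Op 4: c = malloc(4) -> c = 7; heap: [0-6 ALLOC][7-10 ALLOC][11-36 FREE]
malloc(23): first-fit scan over [0-6 ALLOC][7-10 ALLOC][11-36 FREE] -> 11

Answer: 11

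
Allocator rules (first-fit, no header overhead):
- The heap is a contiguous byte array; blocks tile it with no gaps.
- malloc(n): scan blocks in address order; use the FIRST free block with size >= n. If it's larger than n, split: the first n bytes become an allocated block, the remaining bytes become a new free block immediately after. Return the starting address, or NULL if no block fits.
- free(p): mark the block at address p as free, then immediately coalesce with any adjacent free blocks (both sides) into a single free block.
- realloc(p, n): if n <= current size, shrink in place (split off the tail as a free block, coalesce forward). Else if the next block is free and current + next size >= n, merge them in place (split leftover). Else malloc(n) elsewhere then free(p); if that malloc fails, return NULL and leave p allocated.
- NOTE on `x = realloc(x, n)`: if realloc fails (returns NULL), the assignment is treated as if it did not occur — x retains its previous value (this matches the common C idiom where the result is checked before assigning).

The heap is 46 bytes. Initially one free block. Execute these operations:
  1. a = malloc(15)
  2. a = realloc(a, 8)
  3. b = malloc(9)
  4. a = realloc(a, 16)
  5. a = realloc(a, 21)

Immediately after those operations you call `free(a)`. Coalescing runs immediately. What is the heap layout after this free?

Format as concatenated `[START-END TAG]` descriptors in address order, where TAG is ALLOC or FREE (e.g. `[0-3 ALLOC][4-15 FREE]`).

Answer: [0-7 FREE][8-16 ALLOC][17-45 FREE]

Derivation:
Op 1: a = malloc(15) -> a = 0; heap: [0-14 ALLOC][15-45 FREE]
Op 2: a = realloc(a, 8) -> a = 0; heap: [0-7 ALLOC][8-45 FREE]
Op 3: b = malloc(9) -> b = 8; heap: [0-7 ALLOC][8-16 ALLOC][17-45 FREE]
Op 4: a = realloc(a, 16) -> a = 17; heap: [0-7 FREE][8-16 ALLOC][17-32 ALLOC][33-45 FREE]
Op 5: a = realloc(a, 21) -> a = 17; heap: [0-7 FREE][8-16 ALLOC][17-37 ALLOC][38-45 FREE]
free(a): a = 17 -> block [17-37 ALLOC]; mark free, coalesce with adjacent free neighbors -> [0-7 FREE][8-16 ALLOC][17-45 FREE]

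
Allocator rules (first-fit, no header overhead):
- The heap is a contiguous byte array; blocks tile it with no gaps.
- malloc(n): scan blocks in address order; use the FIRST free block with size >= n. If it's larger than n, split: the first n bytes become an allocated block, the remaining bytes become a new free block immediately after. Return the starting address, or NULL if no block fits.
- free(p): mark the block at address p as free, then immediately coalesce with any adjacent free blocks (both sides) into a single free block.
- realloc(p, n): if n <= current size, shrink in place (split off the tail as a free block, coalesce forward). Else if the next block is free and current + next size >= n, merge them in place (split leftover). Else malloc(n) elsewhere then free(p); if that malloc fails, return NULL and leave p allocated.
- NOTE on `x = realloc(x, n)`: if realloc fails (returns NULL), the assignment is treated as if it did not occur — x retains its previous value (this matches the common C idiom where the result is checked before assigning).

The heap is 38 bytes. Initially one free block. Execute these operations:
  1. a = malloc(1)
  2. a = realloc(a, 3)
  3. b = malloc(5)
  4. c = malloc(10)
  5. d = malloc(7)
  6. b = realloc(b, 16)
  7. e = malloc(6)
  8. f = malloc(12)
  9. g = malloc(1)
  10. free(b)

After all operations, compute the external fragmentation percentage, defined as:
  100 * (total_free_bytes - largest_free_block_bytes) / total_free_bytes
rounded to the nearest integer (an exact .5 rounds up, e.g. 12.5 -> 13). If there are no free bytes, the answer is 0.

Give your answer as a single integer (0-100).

Op 1: a = malloc(1) -> a = 0; heap: [0-0 ALLOC][1-37 FREE]
Op 2: a = realloc(a, 3) -> a = 0; heap: [0-2 ALLOC][3-37 FREE]
Op 3: b = malloc(5) -> b = 3; heap: [0-2 ALLOC][3-7 ALLOC][8-37 FREE]
Op 4: c = malloc(10) -> c = 8; heap: [0-2 ALLOC][3-7 ALLOC][8-17 ALLOC][18-37 FREE]
Op 5: d = malloc(7) -> d = 18; heap: [0-2 ALLOC][3-7 ALLOC][8-17 ALLOC][18-24 ALLOC][25-37 FREE]
Op 6: b = realloc(b, 16) -> NULL (b unchanged); heap: [0-2 ALLOC][3-7 ALLOC][8-17 ALLOC][18-24 ALLOC][25-37 FREE]
Op 7: e = malloc(6) -> e = 25; heap: [0-2 ALLOC][3-7 ALLOC][8-17 ALLOC][18-24 ALLOC][25-30 ALLOC][31-37 FREE]
Op 8: f = malloc(12) -> f = NULL; heap: [0-2 ALLOC][3-7 ALLOC][8-17 ALLOC][18-24 ALLOC][25-30 ALLOC][31-37 FREE]
Op 9: g = malloc(1) -> g = 31; heap: [0-2 ALLOC][3-7 ALLOC][8-17 ALLOC][18-24 ALLOC][25-30 ALLOC][31-31 ALLOC][32-37 FREE]
Op 10: free(b) -> (freed b); heap: [0-2 ALLOC][3-7 FREE][8-17 ALLOC][18-24 ALLOC][25-30 ALLOC][31-31 ALLOC][32-37 FREE]
Free blocks: [5 6] total_free=11 largest=6 -> 100*(11-6)/11 = 500/11 ≈ 45.455 -> rounds to 45

Answer: 45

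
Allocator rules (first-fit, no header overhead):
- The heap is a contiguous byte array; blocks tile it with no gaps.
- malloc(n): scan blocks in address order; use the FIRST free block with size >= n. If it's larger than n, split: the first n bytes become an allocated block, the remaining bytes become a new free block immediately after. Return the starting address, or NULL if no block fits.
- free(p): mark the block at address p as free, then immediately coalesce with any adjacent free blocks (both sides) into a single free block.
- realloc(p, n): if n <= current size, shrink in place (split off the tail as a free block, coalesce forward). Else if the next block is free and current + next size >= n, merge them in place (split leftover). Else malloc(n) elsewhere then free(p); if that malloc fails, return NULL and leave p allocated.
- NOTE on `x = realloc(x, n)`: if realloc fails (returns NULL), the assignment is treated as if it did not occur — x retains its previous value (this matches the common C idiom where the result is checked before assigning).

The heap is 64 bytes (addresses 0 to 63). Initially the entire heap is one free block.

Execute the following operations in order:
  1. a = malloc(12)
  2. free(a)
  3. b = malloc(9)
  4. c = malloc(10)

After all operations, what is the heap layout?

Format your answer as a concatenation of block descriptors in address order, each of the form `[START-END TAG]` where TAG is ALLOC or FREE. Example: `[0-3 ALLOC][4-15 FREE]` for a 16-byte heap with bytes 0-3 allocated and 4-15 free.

Op 1: a = malloc(12) -> a = 0; heap: [0-11 ALLOC][12-63 FREE]
Op 2: free(a) -> (freed a); heap: [0-63 FREE]
Op 3: b = malloc(9) -> b = 0; heap: [0-8 ALLOC][9-63 FREE]
Op 4: c = malloc(10) -> c = 9; heap: [0-8 ALLOC][9-18 ALLOC][19-63 FREE]

Answer: [0-8 ALLOC][9-18 ALLOC][19-63 FREE]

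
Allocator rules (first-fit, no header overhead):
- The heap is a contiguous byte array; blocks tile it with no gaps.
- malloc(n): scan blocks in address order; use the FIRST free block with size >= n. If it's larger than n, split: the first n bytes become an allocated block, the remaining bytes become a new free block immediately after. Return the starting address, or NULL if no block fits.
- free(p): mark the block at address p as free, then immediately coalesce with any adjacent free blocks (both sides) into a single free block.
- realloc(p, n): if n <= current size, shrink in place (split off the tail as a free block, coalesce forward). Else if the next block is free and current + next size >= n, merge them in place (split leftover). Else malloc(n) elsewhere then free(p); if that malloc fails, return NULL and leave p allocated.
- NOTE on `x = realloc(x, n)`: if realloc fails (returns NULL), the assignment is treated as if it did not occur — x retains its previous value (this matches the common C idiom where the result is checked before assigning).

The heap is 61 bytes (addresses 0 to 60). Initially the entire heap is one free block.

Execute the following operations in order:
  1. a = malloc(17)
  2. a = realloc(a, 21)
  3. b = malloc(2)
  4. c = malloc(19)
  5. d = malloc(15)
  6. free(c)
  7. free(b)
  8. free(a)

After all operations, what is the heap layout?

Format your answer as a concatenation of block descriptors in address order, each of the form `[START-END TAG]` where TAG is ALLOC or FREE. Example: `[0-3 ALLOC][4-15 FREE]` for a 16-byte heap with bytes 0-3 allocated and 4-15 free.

Answer: [0-41 FREE][42-56 ALLOC][57-60 FREE]

Derivation:
Op 1: a = malloc(17) -> a = 0; heap: [0-16 ALLOC][17-60 FREE]
Op 2: a = realloc(a, 21) -> a = 0; heap: [0-20 ALLOC][21-60 FREE]
Op 3: b = malloc(2) -> b = 21; heap: [0-20 ALLOC][21-22 ALLOC][23-60 FREE]
Op 4: c = malloc(19) -> c = 23; heap: [0-20 ALLOC][21-22 ALLOC][23-41 ALLOC][42-60 FREE]
Op 5: d = malloc(15) -> d = 42; heap: [0-20 ALLOC][21-22 ALLOC][23-41 ALLOC][42-56 ALLOC][57-60 FREE]
Op 6: free(c) -> (freed c); heap: [0-20 ALLOC][21-22 ALLOC][23-41 FREE][42-56 ALLOC][57-60 FREE]
Op 7: free(b) -> (freed b); heap: [0-20 ALLOC][21-41 FREE][42-56 ALLOC][57-60 FREE]
Op 8: free(a) -> (freed a); heap: [0-41 FREE][42-56 ALLOC][57-60 FREE]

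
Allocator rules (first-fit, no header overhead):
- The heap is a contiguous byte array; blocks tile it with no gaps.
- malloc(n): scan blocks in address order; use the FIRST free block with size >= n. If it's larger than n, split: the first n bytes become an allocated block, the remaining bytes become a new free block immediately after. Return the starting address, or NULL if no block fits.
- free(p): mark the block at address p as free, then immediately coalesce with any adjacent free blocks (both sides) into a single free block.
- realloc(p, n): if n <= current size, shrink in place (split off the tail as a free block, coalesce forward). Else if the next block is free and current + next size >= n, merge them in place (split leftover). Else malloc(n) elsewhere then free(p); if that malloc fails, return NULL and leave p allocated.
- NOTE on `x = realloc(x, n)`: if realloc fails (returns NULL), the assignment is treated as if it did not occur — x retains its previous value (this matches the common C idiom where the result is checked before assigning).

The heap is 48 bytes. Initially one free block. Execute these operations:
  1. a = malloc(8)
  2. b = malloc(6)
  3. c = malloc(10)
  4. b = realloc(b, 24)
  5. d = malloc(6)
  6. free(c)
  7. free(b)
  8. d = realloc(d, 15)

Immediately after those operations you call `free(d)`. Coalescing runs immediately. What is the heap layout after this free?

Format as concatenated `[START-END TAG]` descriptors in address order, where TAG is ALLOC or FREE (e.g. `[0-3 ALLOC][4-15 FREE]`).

Op 1: a = malloc(8) -> a = 0; heap: [0-7 ALLOC][8-47 FREE]
Op 2: b = malloc(6) -> b = 8; heap: [0-7 ALLOC][8-13 ALLOC][14-47 FREE]
Op 3: c = malloc(10) -> c = 14; heap: [0-7 ALLOC][8-13 ALLOC][14-23 ALLOC][24-47 FREE]
Op 4: b = realloc(b, 24) -> b = 24; heap: [0-7 ALLOC][8-13 FREE][14-23 ALLOC][24-47 ALLOC]
Op 5: d = malloc(6) -> d = 8; heap: [0-7 ALLOC][8-13 ALLOC][14-23 ALLOC][24-47 ALLOC]
Op 6: free(c) -> (freed c); heap: [0-7 ALLOC][8-13 ALLOC][14-23 FREE][24-47 ALLOC]
Op 7: free(b) -> (freed b); heap: [0-7 ALLOC][8-13 ALLOC][14-47 FREE]
Op 8: d = realloc(d, 15) -> d = 8; heap: [0-7 ALLOC][8-22 ALLOC][23-47 FREE]
free(d): d = 8 -> block [8-22 ALLOC]; mark free, coalesce with adjacent free neighbors -> [0-7 ALLOC][8-47 FREE]

Answer: [0-7 ALLOC][8-47 FREE]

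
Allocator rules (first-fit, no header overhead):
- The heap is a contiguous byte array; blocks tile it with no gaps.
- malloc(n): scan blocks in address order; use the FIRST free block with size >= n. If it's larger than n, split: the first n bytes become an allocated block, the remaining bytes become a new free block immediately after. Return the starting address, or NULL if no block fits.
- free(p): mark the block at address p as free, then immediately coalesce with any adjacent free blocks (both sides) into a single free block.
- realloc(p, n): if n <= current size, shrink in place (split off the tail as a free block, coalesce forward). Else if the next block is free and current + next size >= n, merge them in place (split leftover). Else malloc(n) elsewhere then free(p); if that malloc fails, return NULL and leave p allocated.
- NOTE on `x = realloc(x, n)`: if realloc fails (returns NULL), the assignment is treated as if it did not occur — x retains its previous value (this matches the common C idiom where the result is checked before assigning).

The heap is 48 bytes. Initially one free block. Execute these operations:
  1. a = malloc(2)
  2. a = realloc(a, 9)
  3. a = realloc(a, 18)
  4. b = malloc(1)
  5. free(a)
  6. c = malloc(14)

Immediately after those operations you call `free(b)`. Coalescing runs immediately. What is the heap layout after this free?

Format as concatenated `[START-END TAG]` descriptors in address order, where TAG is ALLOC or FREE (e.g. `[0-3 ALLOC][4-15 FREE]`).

Op 1: a = malloc(2) -> a = 0; heap: [0-1 ALLOC][2-47 FREE]
Op 2: a = realloc(a, 9) -> a = 0; heap: [0-8 ALLOC][9-47 FREE]
Op 3: a = realloc(a, 18) -> a = 0; heap: [0-17 ALLOC][18-47 FREE]
Op 4: b = malloc(1) -> b = 18; heap: [0-17 ALLOC][18-18 ALLOC][19-47 FREE]
Op 5: free(a) -> (freed a); heap: [0-17 FREE][18-18 ALLOC][19-47 FREE]
Op 6: c = malloc(14) -> c = 0; heap: [0-13 ALLOC][14-17 FREE][18-18 ALLOC][19-47 FREE]
free(b): b = 18 -> block [18-18 ALLOC]; mark free, coalesce with adjacent free neighbors -> [0-13 ALLOC][14-47 FREE]

Answer: [0-13 ALLOC][14-47 FREE]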